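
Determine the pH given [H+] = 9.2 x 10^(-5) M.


pH = -log10([H+])
pH = -log10(9.2 x 10^(-5))
pH = 4.0362

4.0362


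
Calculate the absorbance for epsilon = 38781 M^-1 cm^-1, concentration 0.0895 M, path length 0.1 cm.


A = epsilon * c * l
A = 38781 * 0.0895 * 0.1
A = 347.09

347.09


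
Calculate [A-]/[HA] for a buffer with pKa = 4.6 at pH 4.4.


[A-]/[HA] = 10^(pH - pKa)
= 10^(4.4 - 4.6)
= 0.631

0.631


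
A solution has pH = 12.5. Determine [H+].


[H+] = 10^(-pH)
[H+] = 10^(-12.5)
[H+] = 3.162e-13 M

3.162e-13 M


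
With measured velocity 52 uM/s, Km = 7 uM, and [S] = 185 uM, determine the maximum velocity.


Vmax = v * (Km + [S]) / [S]
Vmax = 52 * (7 + 185) / 185
Vmax = 53.9676 uM/s

53.9676 uM/s


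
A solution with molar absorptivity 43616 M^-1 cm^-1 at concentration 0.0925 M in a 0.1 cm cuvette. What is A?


A = epsilon * c * l
A = 43616 * 0.0925 * 0.1
A = 403.448

403.448


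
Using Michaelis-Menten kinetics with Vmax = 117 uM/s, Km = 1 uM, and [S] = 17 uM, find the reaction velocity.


v = Vmax * [S] / (Km + [S])
v = 117 * 17 / (1 + 17)
v = 110.5 uM/s

110.5 uM/s


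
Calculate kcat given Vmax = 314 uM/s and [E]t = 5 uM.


kcat = Vmax / [E]t
kcat = 314 / 5
kcat = 62.8 s^-1

62.8 s^-1


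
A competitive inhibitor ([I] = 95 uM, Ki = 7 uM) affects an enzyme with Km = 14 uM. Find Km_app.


Km_app = Km * (1 + [I]/Ki)
Km_app = 14 * (1 + 95/7)
Km_app = 204.0 uM

204.0 uM


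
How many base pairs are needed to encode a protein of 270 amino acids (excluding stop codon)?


Each amino acid = 1 codon = 3 bp
bp = 270 * 3 = 810 bp

810 bp


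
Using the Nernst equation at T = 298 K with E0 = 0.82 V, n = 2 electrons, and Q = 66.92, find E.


E = E0 - (RT/nF) * ln(Q)
E = 0.82 - (8.314 * 298 / (2 * 96485)) * ln(66.92)
E = 0.766 V

0.766 V


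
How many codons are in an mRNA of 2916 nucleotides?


codons = nucleotides / 3
codons = 2916 / 3 = 972

972


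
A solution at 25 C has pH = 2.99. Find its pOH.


pOH = 14 - pH
pOH = 14 - 2.99
pOH = 11.01

11.01


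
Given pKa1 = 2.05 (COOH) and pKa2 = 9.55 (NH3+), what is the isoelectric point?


pI = (pKa1 + pKa2) / 2
pI = (2.05 + 9.55) / 2
pI = 5.8

5.8


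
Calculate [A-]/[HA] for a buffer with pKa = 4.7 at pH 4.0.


[A-]/[HA] = 10^(pH - pKa)
= 10^(4.0 - 4.7)
= 0.1995

0.1995


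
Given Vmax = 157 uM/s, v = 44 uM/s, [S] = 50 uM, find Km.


Km = [S] * (Vmax - v) / v
Km = 50 * (157 - 44) / 44
Km = 128.4091 uM

128.4091 uM


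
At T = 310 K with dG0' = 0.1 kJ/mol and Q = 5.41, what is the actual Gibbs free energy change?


dG = dG0' + RT * ln(Q) / 1000
dG = 0.1 + 8.314 * 310 * ln(5.41) / 1000
dG = 4.4512 kJ/mol

4.4512 kJ/mol


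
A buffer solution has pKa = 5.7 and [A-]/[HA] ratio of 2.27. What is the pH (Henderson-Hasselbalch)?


pH = pKa + log10([A-]/[HA])
pH = 5.7 + log10(2.27)
pH = 6.056

6.056


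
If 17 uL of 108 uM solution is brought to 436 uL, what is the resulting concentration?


C2 = C1 * V1 / V2
C2 = 108 * 17 / 436
C2 = 4.211 uM

4.211 uM


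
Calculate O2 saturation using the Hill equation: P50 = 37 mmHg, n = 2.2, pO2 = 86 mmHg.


Y = pO2^n / (P50^n + pO2^n)
Y = 86^2.2 / (37^2.2 + 86^2.2)
Y = 86.48%

86.48%


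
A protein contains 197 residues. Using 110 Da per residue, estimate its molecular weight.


MW = n_residues * 110 Da
MW = 197 * 110
MW = 21670 Da

21670 Da


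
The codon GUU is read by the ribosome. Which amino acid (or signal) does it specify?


Standard genetic code lookup.
Codon GUU -> Val

Val


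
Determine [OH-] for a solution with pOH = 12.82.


[OH-] = 10^(-pOH)
[OH-] = 10^(-12.82)
[OH-] = 1.514e-13 M

1.514e-13 M


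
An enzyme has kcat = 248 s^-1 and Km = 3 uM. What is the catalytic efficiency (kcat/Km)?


Catalytic efficiency = kcat / Km
= 248 / 3
= 82.6667 uM^-1*s^-1

82.6667 uM^-1*s^-1


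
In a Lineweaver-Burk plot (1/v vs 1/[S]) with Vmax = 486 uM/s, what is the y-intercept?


y-intercept = 1/Vmax
= 1/486
= 0.0021 s/uM

0.0021 s/uM


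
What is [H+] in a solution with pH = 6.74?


[H+] = 10^(-pH)
[H+] = 10^(-6.74)
[H+] = 1.820e-07 M

1.820e-07 M


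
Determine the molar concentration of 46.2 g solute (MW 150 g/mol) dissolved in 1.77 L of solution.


C = (mass / MW) / volume
C = (46.2 / 150) / 1.77
C = 0.174 M

0.174 M


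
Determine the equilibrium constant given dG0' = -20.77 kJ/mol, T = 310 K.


Keq = exp(-dG0 * 1000 / (R * T))
Keq = exp(-(-20.77) * 1000 / (8.314 * 310))
Keq = 3161.1658

3161.1658


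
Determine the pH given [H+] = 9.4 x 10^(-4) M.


pH = -log10([H+])
pH = -log10(9.4 x 10^(-4))
pH = 3.0269

3.0269


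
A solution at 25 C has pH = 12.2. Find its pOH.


pOH = 14 - pH
pOH = 14 - 12.2
pOH = 1.8

1.8


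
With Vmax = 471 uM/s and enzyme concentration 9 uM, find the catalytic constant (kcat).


kcat = Vmax / [E]t
kcat = 471 / 9
kcat = 52.3333 s^-1

52.3333 s^-1


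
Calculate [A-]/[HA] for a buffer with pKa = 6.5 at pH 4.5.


[A-]/[HA] = 10^(pH - pKa)
= 10^(4.5 - 6.5)
= 0.01

0.01


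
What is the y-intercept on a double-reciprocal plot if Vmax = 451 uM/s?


y-intercept = 1/Vmax
= 1/451
= 0.0022 s/uM

0.0022 s/uM


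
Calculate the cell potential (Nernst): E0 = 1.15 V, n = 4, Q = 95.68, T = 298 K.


E = E0 - (RT/nF) * ln(Q)
E = 1.15 - (8.314 * 298 / (4 * 96485)) * ln(95.68)
E = 1.1207 V

1.1207 V


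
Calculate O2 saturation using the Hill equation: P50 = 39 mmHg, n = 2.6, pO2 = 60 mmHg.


Y = pO2^n / (P50^n + pO2^n)
Y = 60^2.6 / (39^2.6 + 60^2.6)
Y = 75.4%

75.4%


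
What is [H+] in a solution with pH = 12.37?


[H+] = 10^(-pH)
[H+] = 10^(-12.37)
[H+] = 4.266e-13 M

4.266e-13 M


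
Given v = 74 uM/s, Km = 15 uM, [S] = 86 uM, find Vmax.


Vmax = v * (Km + [S]) / [S]
Vmax = 74 * (15 + 86) / 86
Vmax = 86.907 uM/s

86.907 uM/s


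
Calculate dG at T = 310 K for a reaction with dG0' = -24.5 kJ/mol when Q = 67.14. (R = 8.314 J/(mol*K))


dG = dG0' + RT * ln(Q) / 1000
dG = -24.5 + 8.314 * 310 * ln(67.14) / 1000
dG = -13.6577 kJ/mol

-13.6577 kJ/mol


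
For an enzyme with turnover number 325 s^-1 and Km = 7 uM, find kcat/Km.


Catalytic efficiency = kcat / Km
= 325 / 7
= 46.4286 uM^-1*s^-1

46.4286 uM^-1*s^-1


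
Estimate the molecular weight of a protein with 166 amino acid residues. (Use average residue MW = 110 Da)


MW = n_residues * 110 Da
MW = 166 * 110
MW = 18260 Da

18260 Da


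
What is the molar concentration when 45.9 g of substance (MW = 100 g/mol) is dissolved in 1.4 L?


C = (mass / MW) / volume
C = (45.9 / 100) / 1.4
C = 0.3279 M

0.3279 M


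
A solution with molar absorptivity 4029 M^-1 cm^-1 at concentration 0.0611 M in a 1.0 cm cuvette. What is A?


A = epsilon * c * l
A = 4029 * 0.0611 * 1.0
A = 246.1719

246.1719


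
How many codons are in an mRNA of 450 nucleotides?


codons = nucleotides / 3
codons = 450 / 3 = 150

150


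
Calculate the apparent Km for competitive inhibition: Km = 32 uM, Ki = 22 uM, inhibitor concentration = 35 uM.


Km_app = Km * (1 + [I]/Ki)
Km_app = 32 * (1 + 35/22)
Km_app = 82.9091 uM

82.9091 uM


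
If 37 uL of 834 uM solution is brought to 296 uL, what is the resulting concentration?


C2 = C1 * V1 / V2
C2 = 834 * 37 / 296
C2 = 104.25 uM

104.25 uM


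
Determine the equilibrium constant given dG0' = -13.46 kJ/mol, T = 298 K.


Keq = exp(-dG0 * 1000 / (R * T))
Keq = exp(-(-13.46) * 1000 / (8.314 * 298))
Keq = 228.7748

228.7748


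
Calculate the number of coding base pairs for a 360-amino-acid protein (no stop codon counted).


Each amino acid = 1 codon = 3 bp
bp = 360 * 3 = 1080 bp

1080 bp


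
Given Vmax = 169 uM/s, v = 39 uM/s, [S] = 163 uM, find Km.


Km = [S] * (Vmax - v) / v
Km = 163 * (169 - 39) / 39
Km = 543.3333 uM

543.3333 uM


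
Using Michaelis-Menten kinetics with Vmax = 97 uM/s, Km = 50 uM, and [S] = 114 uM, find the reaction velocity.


v = Vmax * [S] / (Km + [S])
v = 97 * 114 / (50 + 114)
v = 67.4268 uM/s

67.4268 uM/s


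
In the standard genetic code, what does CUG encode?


Standard genetic code lookup.
Codon CUG -> Leu

Leu


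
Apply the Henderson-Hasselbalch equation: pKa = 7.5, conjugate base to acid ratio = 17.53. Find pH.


pH = pKa + log10([A-]/[HA])
pH = 7.5 + log10(17.53)
pH = 8.7438

8.7438


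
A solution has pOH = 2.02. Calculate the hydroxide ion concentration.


[OH-] = 10^(-pOH)
[OH-] = 10^(-2.02)
[OH-] = 0.0095 M

0.0095 M


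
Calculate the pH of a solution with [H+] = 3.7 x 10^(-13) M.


pH = -log10([H+])
pH = -log10(3.7 x 10^(-13))
pH = 12.4318

12.4318


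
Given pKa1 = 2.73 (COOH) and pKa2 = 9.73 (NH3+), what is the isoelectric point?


pI = (pKa1 + pKa2) / 2
pI = (2.73 + 9.73) / 2
pI = 6.23

6.23


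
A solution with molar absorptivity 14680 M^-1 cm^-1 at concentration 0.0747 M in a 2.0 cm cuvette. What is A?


A = epsilon * c * l
A = 14680 * 0.0747 * 2.0
A = 2193.192

2193.192


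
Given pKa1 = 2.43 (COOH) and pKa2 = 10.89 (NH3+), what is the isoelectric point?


pI = (pKa1 + pKa2) / 2
pI = (2.43 + 10.89) / 2
pI = 6.66

6.66


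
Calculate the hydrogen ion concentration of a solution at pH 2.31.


[H+] = 10^(-pH)
[H+] = 10^(-2.31)
[H+] = 0.0049 M

0.0049 M


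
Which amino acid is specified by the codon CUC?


Standard genetic code lookup.
Codon CUC -> Leu

Leu


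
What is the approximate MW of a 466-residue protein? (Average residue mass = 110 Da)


MW = n_residues * 110 Da
MW = 466 * 110
MW = 51260 Da

51260 Da


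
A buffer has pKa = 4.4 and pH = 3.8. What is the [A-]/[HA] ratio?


[A-]/[HA] = 10^(pH - pKa)
= 10^(3.8 - 4.4)
= 0.2512

0.2512


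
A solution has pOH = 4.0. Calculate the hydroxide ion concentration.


[OH-] = 10^(-pOH)
[OH-] = 10^(-4.0)
[OH-] = 1.000e-04 M

1.000e-04 M


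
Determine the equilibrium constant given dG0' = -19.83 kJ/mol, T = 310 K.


Keq = exp(-dG0 * 1000 / (R * T))
Keq = exp(-(-19.83) * 1000 / (8.314 * 310))
Keq = 2195.0916

2195.0916


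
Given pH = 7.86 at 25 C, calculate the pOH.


pOH = 14 - pH
pOH = 14 - 7.86
pOH = 6.14

6.14


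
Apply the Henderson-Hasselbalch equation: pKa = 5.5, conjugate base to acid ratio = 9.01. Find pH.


pH = pKa + log10([A-]/[HA])
pH = 5.5 + log10(9.01)
pH = 6.4547

6.4547


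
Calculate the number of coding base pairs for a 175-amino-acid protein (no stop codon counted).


Each amino acid = 1 codon = 3 bp
bp = 175 * 3 = 525 bp

525 bp


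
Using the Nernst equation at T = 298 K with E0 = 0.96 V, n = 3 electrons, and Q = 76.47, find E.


E = E0 - (RT/nF) * ln(Q)
E = 0.96 - (8.314 * 298 / (3 * 96485)) * ln(76.47)
E = 0.9229 V

0.9229 V


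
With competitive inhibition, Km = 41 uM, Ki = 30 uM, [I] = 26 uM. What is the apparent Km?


Km_app = Km * (1 + [I]/Ki)
Km_app = 41 * (1 + 26/30)
Km_app = 76.5333 uM

76.5333 uM


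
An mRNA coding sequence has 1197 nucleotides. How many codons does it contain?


codons = nucleotides / 3
codons = 1197 / 3 = 399

399


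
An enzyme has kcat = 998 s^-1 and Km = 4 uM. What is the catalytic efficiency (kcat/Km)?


Catalytic efficiency = kcat / Km
= 998 / 4
= 249.5 uM^-1*s^-1

249.5 uM^-1*s^-1


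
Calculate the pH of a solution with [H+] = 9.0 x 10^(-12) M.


pH = -log10([H+])
pH = -log10(9.0 x 10^(-12))
pH = 11.0458

11.0458


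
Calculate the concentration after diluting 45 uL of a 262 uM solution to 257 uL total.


C2 = C1 * V1 / V2
C2 = 262 * 45 / 257
C2 = 45.8755 uM

45.8755 uM


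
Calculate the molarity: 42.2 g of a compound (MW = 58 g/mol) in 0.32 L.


C = (mass / MW) / volume
C = (42.2 / 58) / 0.32
C = 2.2737 M

2.2737 M


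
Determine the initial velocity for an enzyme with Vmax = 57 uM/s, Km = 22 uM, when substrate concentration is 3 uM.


v = Vmax * [S] / (Km + [S])
v = 57 * 3 / (22 + 3)
v = 6.84 uM/s

6.84 uM/s


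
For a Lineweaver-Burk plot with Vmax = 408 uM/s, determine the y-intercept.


y-intercept = 1/Vmax
= 1/408
= 0.0025 s/uM

0.0025 s/uM


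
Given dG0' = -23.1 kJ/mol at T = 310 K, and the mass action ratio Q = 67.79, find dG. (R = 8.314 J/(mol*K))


dG = dG0' + RT * ln(Q) / 1000
dG = -23.1 + 8.314 * 310 * ln(67.79) / 1000
dG = -12.2329 kJ/mol

-12.2329 kJ/mol


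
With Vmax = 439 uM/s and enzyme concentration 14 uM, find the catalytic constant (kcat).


kcat = Vmax / [E]t
kcat = 439 / 14
kcat = 31.3571 s^-1

31.3571 s^-1


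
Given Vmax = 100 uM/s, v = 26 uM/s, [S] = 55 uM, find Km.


Km = [S] * (Vmax - v) / v
Km = 55 * (100 - 26) / 26
Km = 156.5385 uM

156.5385 uM


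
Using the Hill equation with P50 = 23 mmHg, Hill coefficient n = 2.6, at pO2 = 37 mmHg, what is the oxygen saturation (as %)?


Y = pO2^n / (P50^n + pO2^n)
Y = 37^2.6 / (23^2.6 + 37^2.6)
Y = 77.49%

77.49%


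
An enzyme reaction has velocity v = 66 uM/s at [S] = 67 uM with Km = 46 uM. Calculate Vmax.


Vmax = v * (Km + [S]) / [S]
Vmax = 66 * (46 + 67) / 67
Vmax = 111.3134 uM/s

111.3134 uM/s


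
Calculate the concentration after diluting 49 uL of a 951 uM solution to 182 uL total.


C2 = C1 * V1 / V2
C2 = 951 * 49 / 182
C2 = 256.0385 uM

256.0385 uM


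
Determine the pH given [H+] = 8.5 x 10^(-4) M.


pH = -log10([H+])
pH = -log10(8.5 x 10^(-4))
pH = 3.0706

3.0706


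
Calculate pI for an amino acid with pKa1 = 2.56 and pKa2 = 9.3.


pI = (pKa1 + pKa2) / 2
pI = (2.56 + 9.3) / 2
pI = 5.93

5.93


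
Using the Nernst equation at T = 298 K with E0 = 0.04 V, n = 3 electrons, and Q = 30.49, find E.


E = E0 - (RT/nF) * ln(Q)
E = 0.04 - (8.314 * 298 / (3 * 96485)) * ln(30.49)
E = 0.0107 V

0.0107 V


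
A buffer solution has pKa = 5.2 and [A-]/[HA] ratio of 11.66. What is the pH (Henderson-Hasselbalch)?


pH = pKa + log10([A-]/[HA])
pH = 5.2 + log10(11.66)
pH = 6.2667

6.2667


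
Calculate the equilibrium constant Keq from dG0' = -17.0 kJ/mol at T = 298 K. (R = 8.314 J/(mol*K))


Keq = exp(-dG0 * 1000 / (R * T))
Keq = exp(-(-17.0) * 1000 / (8.314 * 298))
Keq = 954.852

954.852


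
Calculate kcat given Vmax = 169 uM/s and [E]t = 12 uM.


kcat = Vmax / [E]t
kcat = 169 / 12
kcat = 14.0833 s^-1

14.0833 s^-1


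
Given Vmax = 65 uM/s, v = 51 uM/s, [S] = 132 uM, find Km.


Km = [S] * (Vmax - v) / v
Km = 132 * (65 - 51) / 51
Km = 36.2353 uM

36.2353 uM


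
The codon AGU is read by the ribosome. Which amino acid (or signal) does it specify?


Standard genetic code lookup.
Codon AGU -> Ser

Ser


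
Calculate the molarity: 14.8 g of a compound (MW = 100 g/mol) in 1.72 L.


C = (mass / MW) / volume
C = (14.8 / 100) / 1.72
C = 0.086 M

0.086 M


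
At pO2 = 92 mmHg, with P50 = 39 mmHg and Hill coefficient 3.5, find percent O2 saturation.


Y = pO2^n / (P50^n + pO2^n)
Y = 92^3.5 / (39^3.5 + 92^3.5)
Y = 95.27%

95.27%


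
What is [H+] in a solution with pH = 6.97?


[H+] = 10^(-pH)
[H+] = 10^(-6.97)
[H+] = 1.072e-07 M

1.072e-07 M


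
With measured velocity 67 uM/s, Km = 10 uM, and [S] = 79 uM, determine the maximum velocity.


Vmax = v * (Km + [S]) / [S]
Vmax = 67 * (10 + 79) / 79
Vmax = 75.481 uM/s

75.481 uM/s


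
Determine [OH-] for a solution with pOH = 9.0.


[OH-] = 10^(-pOH)
[OH-] = 10^(-9.0)
[OH-] = 1.000e-09 M

1.000e-09 M


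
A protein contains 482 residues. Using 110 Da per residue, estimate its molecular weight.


MW = n_residues * 110 Da
MW = 482 * 110
MW = 53020 Da

53020 Da


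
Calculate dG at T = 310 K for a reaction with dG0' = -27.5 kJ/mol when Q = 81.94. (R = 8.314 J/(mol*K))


dG = dG0' + RT * ln(Q) / 1000
dG = -27.5 + 8.314 * 310 * ln(81.94) / 1000
dG = -16.1443 kJ/mol

-16.1443 kJ/mol


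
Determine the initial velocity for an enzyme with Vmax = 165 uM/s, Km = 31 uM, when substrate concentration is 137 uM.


v = Vmax * [S] / (Km + [S])
v = 165 * 137 / (31 + 137)
v = 134.5536 uM/s

134.5536 uM/s


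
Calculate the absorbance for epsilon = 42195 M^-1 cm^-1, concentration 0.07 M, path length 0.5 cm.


A = epsilon * c * l
A = 42195 * 0.07 * 0.5
A = 1476.825

1476.825


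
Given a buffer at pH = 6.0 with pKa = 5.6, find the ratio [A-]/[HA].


[A-]/[HA] = 10^(pH - pKa)
= 10^(6.0 - 5.6)
= 2.5119

2.5119


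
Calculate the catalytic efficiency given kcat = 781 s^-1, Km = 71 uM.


Catalytic efficiency = kcat / Km
= 781 / 71
= 11.0 uM^-1*s^-1

11.0 uM^-1*s^-1


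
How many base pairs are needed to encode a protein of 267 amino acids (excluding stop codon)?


Each amino acid = 1 codon = 3 bp
bp = 267 * 3 = 801 bp

801 bp


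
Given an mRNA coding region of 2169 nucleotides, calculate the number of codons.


codons = nucleotides / 3
codons = 2169 / 3 = 723

723


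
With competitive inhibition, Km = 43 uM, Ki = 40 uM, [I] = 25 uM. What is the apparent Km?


Km_app = Km * (1 + [I]/Ki)
Km_app = 43 * (1 + 25/40)
Km_app = 69.875 uM

69.875 uM


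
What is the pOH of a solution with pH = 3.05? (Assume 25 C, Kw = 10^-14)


pOH = 14 - pH
pOH = 14 - 3.05
pOH = 10.95

10.95


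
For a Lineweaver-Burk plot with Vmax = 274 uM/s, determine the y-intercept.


y-intercept = 1/Vmax
= 1/274
= 0.0036 s/uM

0.0036 s/uM


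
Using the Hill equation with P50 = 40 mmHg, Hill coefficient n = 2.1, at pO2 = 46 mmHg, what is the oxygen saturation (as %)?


Y = pO2^n / (P50^n + pO2^n)
Y = 46^2.1 / (40^2.1 + 46^2.1)
Y = 57.29%

57.29%


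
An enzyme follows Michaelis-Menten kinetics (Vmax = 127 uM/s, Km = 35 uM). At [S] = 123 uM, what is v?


v = Vmax * [S] / (Km + [S])
v = 127 * 123 / (35 + 123)
v = 98.8671 uM/s

98.8671 uM/s


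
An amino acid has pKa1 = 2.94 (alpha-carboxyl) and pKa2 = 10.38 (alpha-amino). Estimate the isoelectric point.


pI = (pKa1 + pKa2) / 2
pI = (2.94 + 10.38) / 2
pI = 6.66

6.66


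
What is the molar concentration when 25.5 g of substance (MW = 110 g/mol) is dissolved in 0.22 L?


C = (mass / MW) / volume
C = (25.5 / 110) / 0.22
C = 1.0537 M

1.0537 M


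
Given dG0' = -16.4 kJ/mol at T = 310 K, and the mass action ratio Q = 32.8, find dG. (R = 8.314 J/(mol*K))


dG = dG0' + RT * ln(Q) / 1000
dG = -16.4 + 8.314 * 310 * ln(32.8) / 1000
dG = -7.404 kJ/mol

-7.404 kJ/mol


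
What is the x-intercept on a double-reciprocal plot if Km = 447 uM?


x-intercept = -1/Km
= -1/447
= -0.0022 1/uM

-0.0022 1/uM


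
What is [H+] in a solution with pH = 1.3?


[H+] = 10^(-pH)
[H+] = 10^(-1.3)
[H+] = 0.0501 M

0.0501 M


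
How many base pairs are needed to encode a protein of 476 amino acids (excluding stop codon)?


Each amino acid = 1 codon = 3 bp
bp = 476 * 3 = 1428 bp

1428 bp


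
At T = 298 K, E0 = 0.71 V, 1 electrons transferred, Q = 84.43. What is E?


E = E0 - (RT/nF) * ln(Q)
E = 0.71 - (8.314 * 298 / (1 * 96485)) * ln(84.43)
E = 0.5961 V

0.5961 V


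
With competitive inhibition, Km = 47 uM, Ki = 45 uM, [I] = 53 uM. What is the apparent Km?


Km_app = Km * (1 + [I]/Ki)
Km_app = 47 * (1 + 53/45)
Km_app = 102.3556 uM

102.3556 uM


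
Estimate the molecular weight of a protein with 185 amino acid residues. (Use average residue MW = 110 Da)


MW = n_residues * 110 Da
MW = 185 * 110
MW = 20350 Da

20350 Da


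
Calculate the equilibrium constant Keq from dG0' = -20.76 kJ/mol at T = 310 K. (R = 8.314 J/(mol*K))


Keq = exp(-dG0 * 1000 / (R * T))
Keq = exp(-(-20.76) * 1000 / (8.314 * 310))
Keq = 3148.9244

3148.9244


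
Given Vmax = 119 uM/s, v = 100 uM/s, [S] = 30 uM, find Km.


Km = [S] * (Vmax - v) / v
Km = 30 * (119 - 100) / 100
Km = 5.7 uM

5.7 uM


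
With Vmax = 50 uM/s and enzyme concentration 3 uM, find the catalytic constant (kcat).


kcat = Vmax / [E]t
kcat = 50 / 3
kcat = 16.6667 s^-1

16.6667 s^-1


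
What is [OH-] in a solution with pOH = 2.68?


[OH-] = 10^(-pOH)
[OH-] = 10^(-2.68)
[OH-] = 0.0021 M

0.0021 M


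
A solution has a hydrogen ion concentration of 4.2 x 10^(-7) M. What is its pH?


pH = -log10([H+])
pH = -log10(4.2 x 10^(-7))
pH = 6.3768

6.3768


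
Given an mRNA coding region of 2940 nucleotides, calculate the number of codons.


codons = nucleotides / 3
codons = 2940 / 3 = 980

980


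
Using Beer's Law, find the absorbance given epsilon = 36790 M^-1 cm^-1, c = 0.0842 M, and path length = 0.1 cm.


A = epsilon * c * l
A = 36790 * 0.0842 * 0.1
A = 309.7718

309.7718


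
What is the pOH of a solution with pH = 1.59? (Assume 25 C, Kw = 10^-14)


pOH = 14 - pH
pOH = 14 - 1.59
pOH = 12.41

12.41


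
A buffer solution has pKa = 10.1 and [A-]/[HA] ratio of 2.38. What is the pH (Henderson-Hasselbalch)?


pH = pKa + log10([A-]/[HA])
pH = 10.1 + log10(2.38)
pH = 10.4766

10.4766


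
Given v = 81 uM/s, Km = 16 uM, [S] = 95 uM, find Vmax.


Vmax = v * (Km + [S]) / [S]
Vmax = 81 * (16 + 95) / 95
Vmax = 94.6421 uM/s

94.6421 uM/s


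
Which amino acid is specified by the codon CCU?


Standard genetic code lookup.
Codon CCU -> Pro

Pro


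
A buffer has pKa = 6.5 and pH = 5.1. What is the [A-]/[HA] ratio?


[A-]/[HA] = 10^(pH - pKa)
= 10^(5.1 - 6.5)
= 0.0398

0.0398


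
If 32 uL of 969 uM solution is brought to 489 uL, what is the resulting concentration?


C2 = C1 * V1 / V2
C2 = 969 * 32 / 489
C2 = 63.411 uM

63.411 uM


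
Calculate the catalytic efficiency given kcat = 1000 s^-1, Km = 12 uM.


Catalytic efficiency = kcat / Km
= 1000 / 12
= 83.3333 uM^-1*s^-1

83.3333 uM^-1*s^-1


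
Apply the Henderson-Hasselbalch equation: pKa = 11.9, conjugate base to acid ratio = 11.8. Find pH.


pH = pKa + log10([A-]/[HA])
pH = 11.9 + log10(11.8)
pH = 12.9719

12.9719


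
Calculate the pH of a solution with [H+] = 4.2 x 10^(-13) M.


pH = -log10([H+])
pH = -log10(4.2 x 10^(-13))
pH = 12.3768

12.3768


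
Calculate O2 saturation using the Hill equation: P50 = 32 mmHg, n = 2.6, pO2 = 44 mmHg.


Y = pO2^n / (P50^n + pO2^n)
Y = 44^2.6 / (32^2.6 + 44^2.6)
Y = 69.59%

69.59%


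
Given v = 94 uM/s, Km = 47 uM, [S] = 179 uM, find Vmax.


Vmax = v * (Km + [S]) / [S]
Vmax = 94 * (47 + 179) / 179
Vmax = 118.6816 uM/s

118.6816 uM/s


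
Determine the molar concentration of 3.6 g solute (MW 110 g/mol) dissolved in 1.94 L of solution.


C = (mass / MW) / volume
C = (3.6 / 110) / 1.94
C = 0.0169 M

0.0169 M


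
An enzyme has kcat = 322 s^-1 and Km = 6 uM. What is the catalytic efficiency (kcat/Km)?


Catalytic efficiency = kcat / Km
= 322 / 6
= 53.6667 uM^-1*s^-1

53.6667 uM^-1*s^-1


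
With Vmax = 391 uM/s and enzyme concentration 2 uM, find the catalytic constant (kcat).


kcat = Vmax / [E]t
kcat = 391 / 2
kcat = 195.5 s^-1

195.5 s^-1


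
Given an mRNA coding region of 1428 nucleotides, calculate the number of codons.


codons = nucleotides / 3
codons = 1428 / 3 = 476

476


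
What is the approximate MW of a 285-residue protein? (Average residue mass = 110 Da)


MW = n_residues * 110 Da
MW = 285 * 110
MW = 31350 Da

31350 Da


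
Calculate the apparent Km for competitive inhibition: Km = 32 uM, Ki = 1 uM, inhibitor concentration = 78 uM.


Km_app = Km * (1 + [I]/Ki)
Km_app = 32 * (1 + 78/1)
Km_app = 2528.0 uM

2528.0 uM


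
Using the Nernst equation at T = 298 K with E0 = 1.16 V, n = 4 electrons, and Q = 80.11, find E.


E = E0 - (RT/nF) * ln(Q)
E = 1.16 - (8.314 * 298 / (4 * 96485)) * ln(80.11)
E = 1.1319 V

1.1319 V


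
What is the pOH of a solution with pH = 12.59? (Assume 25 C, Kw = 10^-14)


pOH = 14 - pH
pOH = 14 - 12.59
pOH = 1.41

1.41


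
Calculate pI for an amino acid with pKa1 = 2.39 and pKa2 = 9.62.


pI = (pKa1 + pKa2) / 2
pI = (2.39 + 9.62) / 2
pI = 6.005

6.005


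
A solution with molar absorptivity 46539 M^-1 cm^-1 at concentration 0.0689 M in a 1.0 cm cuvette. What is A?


A = epsilon * c * l
A = 46539 * 0.0689 * 1.0
A = 3206.5371

3206.5371


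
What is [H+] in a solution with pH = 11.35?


[H+] = 10^(-pH)
[H+] = 10^(-11.35)
[H+] = 4.467e-12 M

4.467e-12 M


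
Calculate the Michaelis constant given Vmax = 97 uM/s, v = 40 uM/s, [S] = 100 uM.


Km = [S] * (Vmax - v) / v
Km = 100 * (97 - 40) / 40
Km = 142.5 uM

142.5 uM


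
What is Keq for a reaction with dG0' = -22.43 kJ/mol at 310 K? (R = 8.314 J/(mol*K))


Keq = exp(-dG0 * 1000 / (R * T))
Keq = exp(-(-22.43) * 1000 / (8.314 * 310))
Keq = 6019.5698

6019.5698


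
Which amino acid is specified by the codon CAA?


Standard genetic code lookup.
Codon CAA -> Gln

Gln


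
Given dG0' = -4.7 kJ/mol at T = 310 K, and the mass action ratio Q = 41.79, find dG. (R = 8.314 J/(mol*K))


dG = dG0' + RT * ln(Q) / 1000
dG = -4.7 + 8.314 * 310 * ln(41.79) / 1000
dG = 4.9203 kJ/mol

4.9203 kJ/mol


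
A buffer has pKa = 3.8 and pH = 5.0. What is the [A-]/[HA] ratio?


[A-]/[HA] = 10^(pH - pKa)
= 10^(5.0 - 3.8)
= 15.8489

15.8489


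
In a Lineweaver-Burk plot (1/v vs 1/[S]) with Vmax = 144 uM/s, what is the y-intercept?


y-intercept = 1/Vmax
= 1/144
= 0.0069 s/uM

0.0069 s/uM


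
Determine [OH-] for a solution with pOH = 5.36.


[OH-] = 10^(-pOH)
[OH-] = 10^(-5.36)
[OH-] = 4.365e-06 M

4.365e-06 M


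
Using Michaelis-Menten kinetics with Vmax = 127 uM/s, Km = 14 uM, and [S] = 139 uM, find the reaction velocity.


v = Vmax * [S] / (Km + [S])
v = 127 * 139 / (14 + 139)
v = 115.3791 uM/s

115.3791 uM/s


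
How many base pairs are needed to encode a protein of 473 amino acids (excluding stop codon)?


Each amino acid = 1 codon = 3 bp
bp = 473 * 3 = 1419 bp

1419 bp


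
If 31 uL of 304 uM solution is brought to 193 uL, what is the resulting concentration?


C2 = C1 * V1 / V2
C2 = 304 * 31 / 193
C2 = 48.829 uM

48.829 uM


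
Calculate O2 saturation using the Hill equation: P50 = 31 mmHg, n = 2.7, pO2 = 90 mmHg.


Y = pO2^n / (P50^n + pO2^n)
Y = 90^2.7 / (31^2.7 + 90^2.7)
Y = 94.67%

94.67%


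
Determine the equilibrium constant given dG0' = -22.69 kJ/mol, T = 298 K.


Keq = exp(-dG0 * 1000 / (R * T))
Keq = exp(-(-22.69) * 1000 / (8.314 * 298))
Keq = 9491.5735

9491.5735


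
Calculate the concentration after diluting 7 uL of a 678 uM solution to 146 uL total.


C2 = C1 * V1 / V2
C2 = 678 * 7 / 146
C2 = 32.5068 uM

32.5068 uM


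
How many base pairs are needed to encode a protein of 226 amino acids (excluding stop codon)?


Each amino acid = 1 codon = 3 bp
bp = 226 * 3 = 678 bp

678 bp


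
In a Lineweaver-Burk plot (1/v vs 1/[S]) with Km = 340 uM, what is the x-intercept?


x-intercept = -1/Km
= -1/340
= -0.0029 1/uM

-0.0029 1/uM


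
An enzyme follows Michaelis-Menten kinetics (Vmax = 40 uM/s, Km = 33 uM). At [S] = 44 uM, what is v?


v = Vmax * [S] / (Km + [S])
v = 40 * 44 / (33 + 44)
v = 22.8571 uM/s

22.8571 uM/s


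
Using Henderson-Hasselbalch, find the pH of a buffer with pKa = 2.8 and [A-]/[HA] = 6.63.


pH = pKa + log10([A-]/[HA])
pH = 2.8 + log10(6.63)
pH = 3.6215

3.6215


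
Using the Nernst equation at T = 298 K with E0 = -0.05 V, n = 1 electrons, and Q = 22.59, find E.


E = E0 - (RT/nF) * ln(Q)
E = -0.05 - (8.314 * 298 / (1 * 96485)) * ln(22.59)
E = -0.1301 V

-0.1301 V


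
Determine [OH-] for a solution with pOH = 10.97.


[OH-] = 10^(-pOH)
[OH-] = 10^(-10.97)
[OH-] = 1.072e-11 M

1.072e-11 M


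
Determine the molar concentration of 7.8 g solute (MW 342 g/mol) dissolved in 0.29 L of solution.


C = (mass / MW) / volume
C = (7.8 / 342) / 0.29
C = 0.0786 M

0.0786 M


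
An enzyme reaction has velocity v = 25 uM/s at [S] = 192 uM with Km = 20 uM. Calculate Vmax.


Vmax = v * (Km + [S]) / [S]
Vmax = 25 * (20 + 192) / 192
Vmax = 27.6042 uM/s

27.6042 uM/s


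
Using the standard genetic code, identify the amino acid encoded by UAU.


Standard genetic code lookup.
Codon UAU -> Tyr

Tyr


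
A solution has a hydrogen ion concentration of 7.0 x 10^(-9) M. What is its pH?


pH = -log10([H+])
pH = -log10(7.0 x 10^(-9))
pH = 8.1549

8.1549


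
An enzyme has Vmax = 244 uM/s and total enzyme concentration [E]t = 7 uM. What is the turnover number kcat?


kcat = Vmax / [E]t
kcat = 244 / 7
kcat = 34.8571 s^-1

34.8571 s^-1


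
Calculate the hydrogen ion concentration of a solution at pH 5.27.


[H+] = 10^(-pH)
[H+] = 10^(-5.27)
[H+] = 5.370e-06 M

5.370e-06 M


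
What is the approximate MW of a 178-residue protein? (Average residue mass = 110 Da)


MW = n_residues * 110 Da
MW = 178 * 110
MW = 19580 Da

19580 Da


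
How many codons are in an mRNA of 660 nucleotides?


codons = nucleotides / 3
codons = 660 / 3 = 220

220


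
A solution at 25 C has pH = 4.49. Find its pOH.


pOH = 14 - pH
pOH = 14 - 4.49
pOH = 9.51

9.51


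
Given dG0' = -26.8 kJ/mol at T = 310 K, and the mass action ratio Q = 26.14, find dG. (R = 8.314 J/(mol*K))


dG = dG0' + RT * ln(Q) / 1000
dG = -26.8 + 8.314 * 310 * ln(26.14) / 1000
dG = -18.3889 kJ/mol

-18.3889 kJ/mol


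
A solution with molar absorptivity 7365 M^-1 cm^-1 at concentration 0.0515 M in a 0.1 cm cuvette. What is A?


A = epsilon * c * l
A = 7365 * 0.0515 * 0.1
A = 37.9297

37.9297


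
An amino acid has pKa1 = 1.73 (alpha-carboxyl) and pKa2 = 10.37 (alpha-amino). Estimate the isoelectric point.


pI = (pKa1 + pKa2) / 2
pI = (1.73 + 10.37) / 2
pI = 6.05

6.05


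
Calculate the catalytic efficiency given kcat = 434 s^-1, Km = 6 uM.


Catalytic efficiency = kcat / Km
= 434 / 6
= 72.3333 uM^-1*s^-1

72.3333 uM^-1*s^-1


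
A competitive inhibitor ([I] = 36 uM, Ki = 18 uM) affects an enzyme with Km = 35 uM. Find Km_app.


Km_app = Km * (1 + [I]/Ki)
Km_app = 35 * (1 + 36/18)
Km_app = 105.0 uM

105.0 uM


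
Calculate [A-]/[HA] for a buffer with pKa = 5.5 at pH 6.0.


[A-]/[HA] = 10^(pH - pKa)
= 10^(6.0 - 5.5)
= 3.1623

3.1623


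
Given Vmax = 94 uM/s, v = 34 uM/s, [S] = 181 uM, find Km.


Km = [S] * (Vmax - v) / v
Km = 181 * (94 - 34) / 34
Km = 319.4118 uM

319.4118 uM


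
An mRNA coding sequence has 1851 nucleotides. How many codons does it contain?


codons = nucleotides / 3
codons = 1851 / 3 = 617

617


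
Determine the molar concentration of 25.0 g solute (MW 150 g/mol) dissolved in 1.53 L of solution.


C = (mass / MW) / volume
C = (25.0 / 150) / 1.53
C = 0.1089 M

0.1089 M


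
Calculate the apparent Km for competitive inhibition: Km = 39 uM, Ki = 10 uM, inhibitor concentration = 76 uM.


Km_app = Km * (1 + [I]/Ki)
Km_app = 39 * (1 + 76/10)
Km_app = 335.4 uM

335.4 uM


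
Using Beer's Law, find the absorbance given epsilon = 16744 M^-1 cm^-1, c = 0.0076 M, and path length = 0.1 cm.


A = epsilon * c * l
A = 16744 * 0.0076 * 0.1
A = 12.7254

12.7254


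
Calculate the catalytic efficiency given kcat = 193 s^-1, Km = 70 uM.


Catalytic efficiency = kcat / Km
= 193 / 70
= 2.7571 uM^-1*s^-1

2.7571 uM^-1*s^-1


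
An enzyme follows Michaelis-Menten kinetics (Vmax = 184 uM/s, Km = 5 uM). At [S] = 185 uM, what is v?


v = Vmax * [S] / (Km + [S])
v = 184 * 185 / (5 + 185)
v = 179.1579 uM/s

179.1579 uM/s


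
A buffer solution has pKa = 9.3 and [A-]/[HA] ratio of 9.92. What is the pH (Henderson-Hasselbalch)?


pH = pKa + log10([A-]/[HA])
pH = 9.3 + log10(9.92)
pH = 10.2965

10.2965


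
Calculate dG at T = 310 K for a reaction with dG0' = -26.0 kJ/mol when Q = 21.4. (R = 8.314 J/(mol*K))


dG = dG0' + RT * ln(Q) / 1000
dG = -26.0 + 8.314 * 310 * ln(21.4) / 1000
dG = -18.1046 kJ/mol

-18.1046 kJ/mol


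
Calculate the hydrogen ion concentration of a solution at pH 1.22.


[H+] = 10^(-pH)
[H+] = 10^(-1.22)
[H+] = 0.0603 M

0.0603 M


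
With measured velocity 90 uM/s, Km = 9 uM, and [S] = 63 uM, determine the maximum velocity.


Vmax = v * (Km + [S]) / [S]
Vmax = 90 * (9 + 63) / 63
Vmax = 102.8571 uM/s

102.8571 uM/s


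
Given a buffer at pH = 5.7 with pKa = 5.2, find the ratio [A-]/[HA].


[A-]/[HA] = 10^(pH - pKa)
= 10^(5.7 - 5.2)
= 3.1623

3.1623


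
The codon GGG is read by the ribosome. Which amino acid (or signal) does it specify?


Standard genetic code lookup.
Codon GGG -> Gly

Gly


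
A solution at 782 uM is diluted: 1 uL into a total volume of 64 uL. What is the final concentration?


C2 = C1 * V1 / V2
C2 = 782 * 1 / 64
C2 = 12.2188 uM

12.2188 uM


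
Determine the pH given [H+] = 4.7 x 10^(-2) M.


pH = -log10([H+])
pH = -log10(4.7 x 10^(-2))
pH = 1.3279

1.3279


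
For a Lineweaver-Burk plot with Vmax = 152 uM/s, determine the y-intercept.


y-intercept = 1/Vmax
= 1/152
= 0.0066 s/uM

0.0066 s/uM


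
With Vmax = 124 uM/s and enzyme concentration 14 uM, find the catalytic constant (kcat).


kcat = Vmax / [E]t
kcat = 124 / 14
kcat = 8.8571 s^-1

8.8571 s^-1


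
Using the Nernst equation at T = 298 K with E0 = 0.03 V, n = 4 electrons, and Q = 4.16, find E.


E = E0 - (RT/nF) * ln(Q)
E = 0.03 - (8.314 * 298 / (4 * 96485)) * ln(4.16)
E = 0.0208 V

0.0208 V


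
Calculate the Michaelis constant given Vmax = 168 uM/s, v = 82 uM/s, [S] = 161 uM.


Km = [S] * (Vmax - v) / v
Km = 161 * (168 - 82) / 82
Km = 168.8537 uM

168.8537 uM


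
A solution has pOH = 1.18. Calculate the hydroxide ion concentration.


[OH-] = 10^(-pOH)
[OH-] = 10^(-1.18)
[OH-] = 0.0661 M

0.0661 M


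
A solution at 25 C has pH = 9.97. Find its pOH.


pOH = 14 - pH
pOH = 14 - 9.97
pOH = 4.03

4.03


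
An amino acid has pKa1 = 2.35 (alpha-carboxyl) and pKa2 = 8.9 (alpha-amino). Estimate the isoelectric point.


pI = (pKa1 + pKa2) / 2
pI = (2.35 + 8.9) / 2
pI = 5.625

5.625


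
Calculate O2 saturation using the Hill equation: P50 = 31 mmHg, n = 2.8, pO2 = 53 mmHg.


Y = pO2^n / (P50^n + pO2^n)
Y = 53^2.8 / (31^2.8 + 53^2.8)
Y = 81.78%

81.78%


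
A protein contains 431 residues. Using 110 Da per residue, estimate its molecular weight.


MW = n_residues * 110 Da
MW = 431 * 110
MW = 47410 Da

47410 Da


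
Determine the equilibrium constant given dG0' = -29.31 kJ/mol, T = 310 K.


Keq = exp(-dG0 * 1000 / (R * T))
Keq = exp(-(-29.31) * 1000 / (8.314 * 310))
Keq = 86871.9029

86871.9029


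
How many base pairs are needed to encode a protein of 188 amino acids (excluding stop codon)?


Each amino acid = 1 codon = 3 bp
bp = 188 * 3 = 564 bp

564 bp


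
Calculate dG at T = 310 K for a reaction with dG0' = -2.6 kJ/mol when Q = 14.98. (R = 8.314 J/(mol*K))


dG = dG0' + RT * ln(Q) / 1000
dG = -2.6 + 8.314 * 310 * ln(14.98) / 1000
dG = 4.3761 kJ/mol

4.3761 kJ/mol


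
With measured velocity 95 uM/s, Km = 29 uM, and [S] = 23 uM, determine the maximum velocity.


Vmax = v * (Km + [S]) / [S]
Vmax = 95 * (29 + 23) / 23
Vmax = 214.7826 uM/s

214.7826 uM/s


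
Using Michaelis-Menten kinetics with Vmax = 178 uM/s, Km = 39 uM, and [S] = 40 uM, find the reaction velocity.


v = Vmax * [S] / (Km + [S])
v = 178 * 40 / (39 + 40)
v = 90.1266 uM/s

90.1266 uM/s


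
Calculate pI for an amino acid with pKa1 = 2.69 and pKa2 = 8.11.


pI = (pKa1 + pKa2) / 2
pI = (2.69 + 8.11) / 2
pI = 5.4

5.4


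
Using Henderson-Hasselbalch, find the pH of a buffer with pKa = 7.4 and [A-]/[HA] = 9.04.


pH = pKa + log10([A-]/[HA])
pH = 7.4 + log10(9.04)
pH = 8.3562

8.3562


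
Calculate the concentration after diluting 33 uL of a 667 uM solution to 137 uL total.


C2 = C1 * V1 / V2
C2 = 667 * 33 / 137
C2 = 160.6642 uM

160.6642 uM


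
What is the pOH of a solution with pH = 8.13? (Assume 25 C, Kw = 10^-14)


pOH = 14 - pH
pOH = 14 - 8.13
pOH = 5.87

5.87


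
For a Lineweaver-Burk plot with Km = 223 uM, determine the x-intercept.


x-intercept = -1/Km
= -1/223
= -0.0045 1/uM

-0.0045 1/uM


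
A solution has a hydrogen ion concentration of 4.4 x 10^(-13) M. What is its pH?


pH = -log10([H+])
pH = -log10(4.4 x 10^(-13))
pH = 12.3565

12.3565


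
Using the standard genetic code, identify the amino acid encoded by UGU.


Standard genetic code lookup.
Codon UGU -> Cys

Cys


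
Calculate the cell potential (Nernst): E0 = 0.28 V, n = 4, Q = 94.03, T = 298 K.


E = E0 - (RT/nF) * ln(Q)
E = 0.28 - (8.314 * 298 / (4 * 96485)) * ln(94.03)
E = 0.2508 V

0.2508 V


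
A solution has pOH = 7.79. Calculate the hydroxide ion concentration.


[OH-] = 10^(-pOH)
[OH-] = 10^(-7.79)
[OH-] = 1.622e-08 M

1.622e-08 M


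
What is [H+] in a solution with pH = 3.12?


[H+] = 10^(-pH)
[H+] = 10^(-3.12)
[H+] = 7.586e-04 M

7.586e-04 M


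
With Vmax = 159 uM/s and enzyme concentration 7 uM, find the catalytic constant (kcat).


kcat = Vmax / [E]t
kcat = 159 / 7
kcat = 22.7143 s^-1

22.7143 s^-1


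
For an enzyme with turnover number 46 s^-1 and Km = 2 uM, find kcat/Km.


Catalytic efficiency = kcat / Km
= 46 / 2
= 23.0 uM^-1*s^-1

23.0 uM^-1*s^-1


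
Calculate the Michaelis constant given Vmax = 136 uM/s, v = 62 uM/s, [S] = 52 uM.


Km = [S] * (Vmax - v) / v
Km = 52 * (136 - 62) / 62
Km = 62.0645 uM

62.0645 uM


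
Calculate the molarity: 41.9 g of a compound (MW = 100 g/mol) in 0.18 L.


C = (mass / MW) / volume
C = (41.9 / 100) / 0.18
C = 2.3278 M

2.3278 M


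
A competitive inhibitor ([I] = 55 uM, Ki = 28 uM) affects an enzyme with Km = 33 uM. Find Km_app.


Km_app = Km * (1 + [I]/Ki)
Km_app = 33 * (1 + 55/28)
Km_app = 97.8214 uM

97.8214 uM


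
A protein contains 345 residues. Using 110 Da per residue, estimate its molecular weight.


MW = n_residues * 110 Da
MW = 345 * 110
MW = 37950 Da

37950 Da


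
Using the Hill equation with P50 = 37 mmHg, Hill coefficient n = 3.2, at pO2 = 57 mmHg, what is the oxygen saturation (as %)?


Y = pO2^n / (P50^n + pO2^n)
Y = 57^3.2 / (37^3.2 + 57^3.2)
Y = 79.94%

79.94%


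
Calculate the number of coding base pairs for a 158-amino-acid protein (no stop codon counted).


Each amino acid = 1 codon = 3 bp
bp = 158 * 3 = 474 bp

474 bp


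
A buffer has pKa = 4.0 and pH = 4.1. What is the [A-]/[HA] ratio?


[A-]/[HA] = 10^(pH - pKa)
= 10^(4.1 - 4.0)
= 1.2589

1.2589


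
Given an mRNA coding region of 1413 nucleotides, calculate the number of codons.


codons = nucleotides / 3
codons = 1413 / 3 = 471

471


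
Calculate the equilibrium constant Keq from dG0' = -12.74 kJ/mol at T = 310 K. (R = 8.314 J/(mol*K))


Keq = exp(-dG0 * 1000 / (R * T))
Keq = exp(-(-12.74) * 1000 / (8.314 * 310))
Keq = 140.2015

140.2015


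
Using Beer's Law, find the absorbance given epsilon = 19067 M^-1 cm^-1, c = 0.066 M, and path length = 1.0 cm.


A = epsilon * c * l
A = 19067 * 0.066 * 1.0
A = 1258.422

1258.422


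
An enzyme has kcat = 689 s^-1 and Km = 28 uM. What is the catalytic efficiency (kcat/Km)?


Catalytic efficiency = kcat / Km
= 689 / 28
= 24.6071 uM^-1*s^-1

24.6071 uM^-1*s^-1


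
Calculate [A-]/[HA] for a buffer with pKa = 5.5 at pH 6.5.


[A-]/[HA] = 10^(pH - pKa)
= 10^(6.5 - 5.5)
= 10.0

10.0


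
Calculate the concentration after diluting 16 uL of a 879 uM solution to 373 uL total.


C2 = C1 * V1 / V2
C2 = 879 * 16 / 373
C2 = 37.7051 uM

37.7051 uM


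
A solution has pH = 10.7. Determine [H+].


[H+] = 10^(-pH)
[H+] = 10^(-10.7)
[H+] = 1.995e-11 M

1.995e-11 M


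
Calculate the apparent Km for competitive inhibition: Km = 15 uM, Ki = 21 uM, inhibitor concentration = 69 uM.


Km_app = Km * (1 + [I]/Ki)
Km_app = 15 * (1 + 69/21)
Km_app = 64.2857 uM

64.2857 uM


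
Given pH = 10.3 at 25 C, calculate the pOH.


pOH = 14 - pH
pOH = 14 - 10.3
pOH = 3.7

3.7


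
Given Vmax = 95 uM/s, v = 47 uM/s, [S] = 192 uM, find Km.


Km = [S] * (Vmax - v) / v
Km = 192 * (95 - 47) / 47
Km = 196.0851 uM

196.0851 uM
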